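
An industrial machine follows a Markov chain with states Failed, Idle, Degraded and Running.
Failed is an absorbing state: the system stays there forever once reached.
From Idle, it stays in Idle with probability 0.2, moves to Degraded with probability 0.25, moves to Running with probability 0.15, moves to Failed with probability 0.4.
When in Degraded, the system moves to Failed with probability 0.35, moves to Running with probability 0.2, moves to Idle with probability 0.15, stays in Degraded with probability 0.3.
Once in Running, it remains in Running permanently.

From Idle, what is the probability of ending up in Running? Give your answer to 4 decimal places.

0.2967

Let h(s) be the probability of absorption at Running starting from transient state s. Then h(Running) = 1 and h(Failed) = 0. By first-step analysis:
h(Idle) = 0.4·0 + 0.2·h(Idle) + 0.25·h(Degraded) + 0.15·1
h(Degraded) = 0.35·0 + 0.15·h(Idle) + 0.3·h(Degraded) + 0.2·1
Solving: h(Idle) = 0.2967, h(Degraded) = 0.3493.
Starting from Idle, the probability is 0.2967.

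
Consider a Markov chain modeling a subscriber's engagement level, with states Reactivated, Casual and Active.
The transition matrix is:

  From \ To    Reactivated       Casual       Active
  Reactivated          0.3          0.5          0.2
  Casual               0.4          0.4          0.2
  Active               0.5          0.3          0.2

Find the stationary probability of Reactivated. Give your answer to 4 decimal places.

Let the stationary distribution be π with π = πP and π_1 + π_2 + π_3 = 1.
π_1 = 0.3·π_1 + 0.4·π_2 + 0.5·π_3
π_2 = 0.5·π_1 + 0.4·π_2 + 0.3·π_3
Solving with the normalization constraint gives π = (0.3818, 0.4182, 0.2000).
So the stationary probability of Reactivated is 0.3818.

0.3818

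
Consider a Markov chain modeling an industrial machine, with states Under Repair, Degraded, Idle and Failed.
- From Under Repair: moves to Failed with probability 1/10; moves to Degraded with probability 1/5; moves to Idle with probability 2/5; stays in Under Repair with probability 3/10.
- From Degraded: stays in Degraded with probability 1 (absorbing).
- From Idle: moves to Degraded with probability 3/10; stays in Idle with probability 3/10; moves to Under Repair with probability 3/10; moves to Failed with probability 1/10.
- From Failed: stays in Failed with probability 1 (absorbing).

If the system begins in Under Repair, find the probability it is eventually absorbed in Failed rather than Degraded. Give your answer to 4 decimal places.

0.2973

Let h(s) be the probability of absorption at Failed starting from transient state s. Then h(Failed) = 1 and h(Degraded) = 0. By first-step analysis:
h(Under Repair) = 0.3·h(Under Repair) + 0.2·0 + 0.4·h(Idle) + 0.1·1
h(Idle) = 0.3·h(Under Repair) + 0.3·0 + 0.3·h(Idle) + 0.1·1
Solving: h(Under Repair) = 0.2973, h(Idle) = 0.2703.
Starting from Under Repair, the probability is 0.2973.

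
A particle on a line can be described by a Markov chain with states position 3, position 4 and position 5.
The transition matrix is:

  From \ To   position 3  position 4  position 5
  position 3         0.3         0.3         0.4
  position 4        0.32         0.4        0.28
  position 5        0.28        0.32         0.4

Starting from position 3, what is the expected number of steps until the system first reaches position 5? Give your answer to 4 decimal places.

Let t(s) be the expected number of steps to first reach position 5 from state s, with t(position 5) = 0. Conditioning on the first step:
t(position 3) = 1 + 0.3·t(position 3) + 0.3·t(position 4)
t(position 4) = 1 + 0.32·t(position 3) + 0.4·t(position 4)
Solving: t(position 3) = 2.7778, t(position 4) = 3.1481.
Expected steps from position 3 to position 5: 2.7778.

2.7778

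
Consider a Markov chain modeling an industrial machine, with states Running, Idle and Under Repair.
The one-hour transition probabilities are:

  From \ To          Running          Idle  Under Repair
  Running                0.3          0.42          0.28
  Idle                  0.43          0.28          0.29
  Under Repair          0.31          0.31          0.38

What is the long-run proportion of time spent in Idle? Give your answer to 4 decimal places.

0.3380

Let the stationary distribution be π with π = πP and π_1 + π_2 + π_3 = 1.
π_1 = 0.3·π_1 + 0.43·π_2 + 0.31·π_3
π_2 = 0.42·π_1 + 0.28·π_2 + 0.31·π_3
Solving with the normalization constraint gives π = (0.3471, 0.3380, 0.3149).
So the stationary probability of Idle is 0.3380.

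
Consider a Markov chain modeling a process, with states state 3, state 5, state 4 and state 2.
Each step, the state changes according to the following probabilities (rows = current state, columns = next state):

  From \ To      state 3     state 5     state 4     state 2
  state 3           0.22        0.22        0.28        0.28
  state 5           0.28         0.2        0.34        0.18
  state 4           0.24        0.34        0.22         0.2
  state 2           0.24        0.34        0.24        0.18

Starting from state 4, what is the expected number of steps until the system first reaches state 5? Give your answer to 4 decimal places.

Let t(s) be the expected number of steps to first reach state 5 from state s, with t(state 5) = 0. Conditioning on the first step:
t(state 3) = 1 + 0.22·t(state 3) + 0.28·t(state 4) + 0.28·t(state 2)
t(state 4) = 1 + 0.24·t(state 3) + 0.22·t(state 4) + 0.2·t(state 2)
t(state 2) = 1 + 0.24·t(state 3) + 0.24·t(state 4) + 0.18·t(state 2)
Solving: t(state 3) = 3.5849, t(state 4) = 3.2075, t(state 2) = 3.2075.
Expected steps from state 4 to state 5: 3.2075.

3.2075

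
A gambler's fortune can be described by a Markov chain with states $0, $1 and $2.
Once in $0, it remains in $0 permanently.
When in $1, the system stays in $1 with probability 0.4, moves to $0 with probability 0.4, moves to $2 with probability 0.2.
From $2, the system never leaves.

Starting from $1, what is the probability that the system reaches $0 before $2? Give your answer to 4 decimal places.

0.6667

Let h(s) be the probability of absorption at $0 starting from transient state s. Then h($0) = 1 and h($2) = 0. By first-step analysis:
h($1) = 0.4·1 + 0.4·h($1) + 0.2·0
Solving: h($1) = 0.6667.
Starting from $1, the probability is 0.6667.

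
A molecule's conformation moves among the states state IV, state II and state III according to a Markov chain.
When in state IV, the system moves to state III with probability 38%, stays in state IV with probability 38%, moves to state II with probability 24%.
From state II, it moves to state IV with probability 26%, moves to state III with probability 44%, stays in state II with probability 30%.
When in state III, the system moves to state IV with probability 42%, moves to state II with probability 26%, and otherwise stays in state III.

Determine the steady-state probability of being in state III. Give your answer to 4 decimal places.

0.3734

Let the stationary distribution be π with π = πP and π_1 + π_2 + π_3 = 1.
π_1 = 0.38·π_1 + 0.26·π_2 + 0.42·π_3
π_2 = 0.24·π_1 + 0.3·π_2 + 0.26·π_3
Solving with the normalization constraint gives π = (0.3633, 0.2633, 0.3734).
So the stationary probability of state III is 0.3734.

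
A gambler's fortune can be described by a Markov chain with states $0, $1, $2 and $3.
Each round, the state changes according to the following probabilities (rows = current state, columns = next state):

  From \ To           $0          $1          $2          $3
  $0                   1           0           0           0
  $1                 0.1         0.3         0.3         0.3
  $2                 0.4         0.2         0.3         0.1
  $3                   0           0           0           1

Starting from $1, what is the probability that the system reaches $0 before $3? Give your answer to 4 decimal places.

0.4419

Let h(s) be the probability of absorption at $0 starting from transient state s. Then h($0) = 1 and h($3) = 0. By first-step analysis:
h($1) = 0.1·1 + 0.3·h($1) + 0.3·h($2) + 0.3·0
h($2) = 0.4·1 + 0.2·h($1) + 0.3·h($2) + 0.1·0
Solving: h($1) = 0.4419, h($2) = 0.6977.
Starting from $1, the probability is 0.4419.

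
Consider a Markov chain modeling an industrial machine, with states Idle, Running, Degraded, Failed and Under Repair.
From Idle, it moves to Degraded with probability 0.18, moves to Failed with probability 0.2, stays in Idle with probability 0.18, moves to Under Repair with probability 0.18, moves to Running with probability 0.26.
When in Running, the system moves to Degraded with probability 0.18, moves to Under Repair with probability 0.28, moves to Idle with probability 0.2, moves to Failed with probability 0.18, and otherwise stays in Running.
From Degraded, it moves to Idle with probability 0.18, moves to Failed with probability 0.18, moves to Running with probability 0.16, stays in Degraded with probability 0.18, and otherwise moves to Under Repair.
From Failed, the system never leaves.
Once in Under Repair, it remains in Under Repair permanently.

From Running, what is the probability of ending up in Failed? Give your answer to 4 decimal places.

Let h(s) be the probability of absorption at Failed starting from transient state s. Then h(Failed) = 1 and h(Under Repair) = 0. By first-step analysis:
h(Idle) = 0.18·h(Idle) + 0.26·h(Running) + 0.18·h(Degraded) + 0.2·1 + 0.18·0
h(Running) = 0.2·h(Idle) + 0.16·h(Running) + 0.18·h(Degraded) + 0.18·1 + 0.28·0
h(Degraded) = 0.18·h(Idle) + 0.16·h(Running) + 0.18·h(Degraded) + 0.18·1 + 0.3·0
Solving: h(Idle) = 0.4620, h(Running) = 0.4102, h(Degraded) = 0.4010.
Starting from Running, the probability is 0.4102.

0.4102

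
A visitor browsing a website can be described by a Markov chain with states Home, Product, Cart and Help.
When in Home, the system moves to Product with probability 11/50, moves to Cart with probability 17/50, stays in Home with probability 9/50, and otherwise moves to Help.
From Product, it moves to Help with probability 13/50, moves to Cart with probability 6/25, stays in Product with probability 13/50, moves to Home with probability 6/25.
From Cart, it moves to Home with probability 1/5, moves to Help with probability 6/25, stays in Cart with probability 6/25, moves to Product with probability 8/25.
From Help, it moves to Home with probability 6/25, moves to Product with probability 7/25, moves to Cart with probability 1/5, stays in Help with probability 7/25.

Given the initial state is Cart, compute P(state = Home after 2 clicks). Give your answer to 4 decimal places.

0.2184

Propagate the distribution vector 2 clicks from Cart.
After 0 clicks: (0.0000, 0.0000, 1.0000, 0.0000)
After 1 click: (0.2000, 0.3200, 0.2400, 0.2400)
After 2 clicks: (0.2184, 0.2712, 0.2504, 0.2600)
P(in Home after 2 clicks) = 0.2184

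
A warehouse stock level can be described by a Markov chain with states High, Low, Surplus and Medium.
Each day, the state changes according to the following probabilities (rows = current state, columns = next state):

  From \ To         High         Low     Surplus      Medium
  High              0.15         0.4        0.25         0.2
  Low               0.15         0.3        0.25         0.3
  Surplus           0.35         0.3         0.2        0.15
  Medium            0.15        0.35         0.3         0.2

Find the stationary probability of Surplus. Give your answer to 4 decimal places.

0.2486

Let the stationary distribution be π with π = πP and π_1 + π_2 + π_3 + π_4 = 1.
π_1 = 0.15·π_1 + 0.15·π_2 + 0.35·π_3 + 0.15·π_4
π_2 = 0.4·π_1 + 0.3·π_2 + 0.3·π_3 + 0.35·π_4
π_3 = 0.25·π_1 + 0.25·π_2 + 0.2·π_3 + 0.3·π_4
Solving with the normalization constraint gives π = (0.1997, 0.3310, 0.2486, 0.2207).
So the stationary probability of Surplus is 0.2486.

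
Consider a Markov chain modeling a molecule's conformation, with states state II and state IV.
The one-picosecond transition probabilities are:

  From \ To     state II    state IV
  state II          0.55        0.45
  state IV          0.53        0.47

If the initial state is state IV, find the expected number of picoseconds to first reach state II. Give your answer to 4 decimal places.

1.8868

Let t(s) be the expected number of picoseconds to first reach state II from state s, with t(state II) = 0. Conditioning on the first picosecond:
t(state IV) = 1 + 0.47·t(state IV)
Solving: t(state IV) = 1.8868.
Expected picoseconds from state IV to state II: 1.8868.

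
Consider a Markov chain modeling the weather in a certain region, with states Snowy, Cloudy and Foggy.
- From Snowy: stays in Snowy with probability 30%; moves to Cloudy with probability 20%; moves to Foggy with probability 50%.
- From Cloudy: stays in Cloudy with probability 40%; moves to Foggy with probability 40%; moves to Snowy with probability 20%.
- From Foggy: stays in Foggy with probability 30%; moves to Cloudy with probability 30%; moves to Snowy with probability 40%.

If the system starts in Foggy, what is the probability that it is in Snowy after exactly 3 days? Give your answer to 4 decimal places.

0.3120

Propagate the distribution vector 3 days from Foggy.
After 0 days: (0.0000, 0.0000, 1.0000)
After 1 day: (0.4000, 0.3000, 0.3000)
After 2 days: (0.3000, 0.2900, 0.4100)
After 3 days: (0.3120, 0.2990, 0.3890)
P(in Snowy after 3 days) = 0.3120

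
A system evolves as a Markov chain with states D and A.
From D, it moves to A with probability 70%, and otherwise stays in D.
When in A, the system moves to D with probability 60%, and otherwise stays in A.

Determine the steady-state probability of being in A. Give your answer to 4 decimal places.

Let the stationary distribution be π with π = πP and π_1 + π_2 = 1.
π_1 = 0.3·π_1 + 0.6·π_2
Solving with the normalization constraint gives π = (0.4615, 0.5385).
So the stationary probability of A is 0.5385.

0.5385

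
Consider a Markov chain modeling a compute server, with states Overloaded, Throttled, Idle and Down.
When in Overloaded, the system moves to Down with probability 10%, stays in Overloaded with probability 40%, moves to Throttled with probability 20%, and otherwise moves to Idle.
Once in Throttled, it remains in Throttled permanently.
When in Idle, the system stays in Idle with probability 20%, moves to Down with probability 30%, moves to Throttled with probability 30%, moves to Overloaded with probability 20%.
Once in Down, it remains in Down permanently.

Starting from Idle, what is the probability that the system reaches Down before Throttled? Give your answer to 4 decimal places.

Let h(s) be the probability of absorption at Down starting from transient state s. Then h(Down) = 1 and h(Throttled) = 0. By first-step analysis:
h(Overloaded) = 0.4·h(Overloaded) + 0.2·0 + 0.3·h(Idle) + 0.1·1
h(Idle) = 0.2·h(Overloaded) + 0.3·0 + 0.2·h(Idle) + 0.3·1
Solving: h(Overloaded) = 0.4048, h(Idle) = 0.4762.
Starting from Idle, the probability is 0.4762.

0.4762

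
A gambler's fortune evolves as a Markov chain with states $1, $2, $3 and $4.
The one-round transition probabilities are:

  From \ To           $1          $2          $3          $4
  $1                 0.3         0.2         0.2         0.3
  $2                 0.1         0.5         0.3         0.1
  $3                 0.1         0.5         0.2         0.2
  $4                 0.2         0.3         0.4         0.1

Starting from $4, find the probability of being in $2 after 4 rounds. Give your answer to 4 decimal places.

Propagate the distribution vector 4 rounds from $4.
After 0 rounds: (0.0000, 0.0000, 0.0000, 1.0000)
After 1 round: (0.2000, 0.3000, 0.4000, 0.1000)
After 2 rounds: (0.1500, 0.4200, 0.2500, 0.1800)
After 3 rounds: (0.1480, 0.4190, 0.2780, 0.1550)
After 4 rounds: (0.1451, 0.4246, 0.2729, 0.1574)
P(in $2 after 4 rounds) = 0.4246

0.4246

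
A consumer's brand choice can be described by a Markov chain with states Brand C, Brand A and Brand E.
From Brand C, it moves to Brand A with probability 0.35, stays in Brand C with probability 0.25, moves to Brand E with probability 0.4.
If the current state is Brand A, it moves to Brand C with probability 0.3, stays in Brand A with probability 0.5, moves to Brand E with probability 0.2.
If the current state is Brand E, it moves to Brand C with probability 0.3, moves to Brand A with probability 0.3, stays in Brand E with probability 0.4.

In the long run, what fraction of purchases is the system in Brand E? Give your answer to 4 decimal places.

Let the stationary distribution be π with π = πP and π_1 + π_2 + π_3 = 1.
π_1 = 0.25·π_1 + 0.3·π_2 + 0.3·π_3
π_2 = 0.35·π_1 + 0.5·π_2 + 0.3·π_3
Solving with the normalization constraint gives π = (0.2857, 0.3929, 0.3214).
So the stationary probability of Brand E is 0.3214.

0.3214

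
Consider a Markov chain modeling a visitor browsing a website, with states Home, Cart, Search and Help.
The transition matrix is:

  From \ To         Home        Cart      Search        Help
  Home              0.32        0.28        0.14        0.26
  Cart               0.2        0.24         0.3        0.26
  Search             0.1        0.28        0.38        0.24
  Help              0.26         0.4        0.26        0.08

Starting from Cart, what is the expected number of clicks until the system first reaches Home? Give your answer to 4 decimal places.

Let t(s) be the expected number of clicks to first reach Home from state s, with t(Home) = 0. Conditioning on the first click:
t(Cart) = 1 + 0.24·t(Cart) + 0.3·t(Search) + 0.26·t(Help)
t(Search) = 1 + 0.28·t(Cart) + 0.38·t(Search) + 0.24·t(Help)
t(Help) = 1 + 0.4·t(Cart) + 0.26·t(Search) + 0.08·t(Help)
Solving: t(Cart) = 5.5180, t(Search) = 6.1244, t(Help) = 5.2169.
Expected clicks from Cart to Home: 5.5180.

5.5180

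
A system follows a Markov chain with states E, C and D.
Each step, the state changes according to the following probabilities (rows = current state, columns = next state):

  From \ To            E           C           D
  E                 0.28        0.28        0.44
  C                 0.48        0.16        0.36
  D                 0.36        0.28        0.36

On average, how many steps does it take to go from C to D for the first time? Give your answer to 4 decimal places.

2.5510

Let t(s) be the expected number of steps to first reach D from state s, with t(D) = 0. Conditioning on the first step:
t(E) = 1 + 0.28·t(E) + 0.28·t(C)
t(C) = 1 + 0.48·t(E) + 0.16·t(C)
Solving: t(E) = 2.3810, t(C) = 2.5510.
Expected steps from C to D: 2.5510.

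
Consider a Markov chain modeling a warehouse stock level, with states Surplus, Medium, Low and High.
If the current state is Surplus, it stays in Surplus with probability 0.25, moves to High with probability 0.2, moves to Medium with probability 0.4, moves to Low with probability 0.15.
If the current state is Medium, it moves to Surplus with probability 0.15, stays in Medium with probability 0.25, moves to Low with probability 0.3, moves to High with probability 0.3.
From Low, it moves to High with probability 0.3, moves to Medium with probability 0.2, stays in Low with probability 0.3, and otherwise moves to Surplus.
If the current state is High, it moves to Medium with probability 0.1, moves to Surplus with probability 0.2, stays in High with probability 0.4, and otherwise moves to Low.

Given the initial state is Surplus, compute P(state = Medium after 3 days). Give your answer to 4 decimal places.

0.2215

Propagate the distribution vector 3 days from Surplus.
After 0 days: (1.0000, 0.0000, 0.0000, 0.0000)
After 1 day: (0.2500, 0.4000, 0.1500, 0.2000)
After 2 days: (0.1925, 0.2500, 0.2625, 0.2950)
After 3 days: (0.1971, 0.2215, 0.2711, 0.3103)
P(in Medium after 3 days) = 0.2215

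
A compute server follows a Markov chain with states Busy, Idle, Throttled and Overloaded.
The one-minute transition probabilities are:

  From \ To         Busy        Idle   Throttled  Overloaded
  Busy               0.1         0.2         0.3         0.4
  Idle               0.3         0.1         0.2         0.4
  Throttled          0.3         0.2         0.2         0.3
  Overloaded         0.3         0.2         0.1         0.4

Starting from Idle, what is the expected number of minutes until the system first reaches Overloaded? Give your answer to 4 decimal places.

2.6490

Let t(s) be the expected number of minutes to first reach Overloaded from state s, with t(Overloaded) = 0. Conditioning on the first minute:
t(Busy) = 1 + 0.1·t(Busy) + 0.2·t(Idle) + 0.3·t(Throttled)
t(Idle) = 1 + 0.3·t(Busy) + 0.1·t(Idle) + 0.2·t(Throttled)
t(Throttled) = 1 + 0.3·t(Busy) + 0.2·t(Idle) + 0.2·t(Throttled)
Solving: t(Busy) = 2.6711, t(Idle) = 2.6490, t(Throttled) = 2.9139.
Expected minutes from Idle to Overloaded: 2.6490.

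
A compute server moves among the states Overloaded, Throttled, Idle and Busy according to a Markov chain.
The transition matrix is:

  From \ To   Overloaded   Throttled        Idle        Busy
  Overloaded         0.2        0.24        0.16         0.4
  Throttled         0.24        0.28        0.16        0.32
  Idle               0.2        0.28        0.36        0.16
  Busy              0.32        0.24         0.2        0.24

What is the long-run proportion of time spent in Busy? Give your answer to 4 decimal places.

Let the stationary distribution be π with π = πP and π_1 + π_2 + π_3 + π_4 = 1.
π_1 = 0.2·π_1 + 0.24·π_2 + 0.2·π_3 + 0.32·π_4
π_2 = 0.24·π_1 + 0.28·π_2 + 0.28·π_3 + 0.24·π_4
π_3 = 0.16·π_1 + 0.16·π_2 + 0.36·π_3 + 0.2·π_4
Solving with the normalization constraint gives π = (0.2443, 0.2589, 0.2141, 0.2827).
So the stationary probability of Busy is 0.2827.

0.2827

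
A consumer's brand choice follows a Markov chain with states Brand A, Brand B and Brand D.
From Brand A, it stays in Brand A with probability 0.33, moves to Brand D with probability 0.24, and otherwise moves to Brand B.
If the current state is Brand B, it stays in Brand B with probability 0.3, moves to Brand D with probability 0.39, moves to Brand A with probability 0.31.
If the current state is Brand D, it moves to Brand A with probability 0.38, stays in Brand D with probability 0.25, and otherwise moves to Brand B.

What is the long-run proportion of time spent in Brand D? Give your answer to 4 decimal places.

0.2977

Let the stationary distribution be π with π = πP and π_1 + π_2 + π_3 = 1.
π_1 = 0.33·π_1 + 0.31·π_2 + 0.38·π_3
π_2 = 0.43·π_1 + 0.3·π_2 + 0.37·π_3
Solving with the normalization constraint gives π = (0.3376, 0.3647, 0.2977).
So the stationary probability of Brand D is 0.2977.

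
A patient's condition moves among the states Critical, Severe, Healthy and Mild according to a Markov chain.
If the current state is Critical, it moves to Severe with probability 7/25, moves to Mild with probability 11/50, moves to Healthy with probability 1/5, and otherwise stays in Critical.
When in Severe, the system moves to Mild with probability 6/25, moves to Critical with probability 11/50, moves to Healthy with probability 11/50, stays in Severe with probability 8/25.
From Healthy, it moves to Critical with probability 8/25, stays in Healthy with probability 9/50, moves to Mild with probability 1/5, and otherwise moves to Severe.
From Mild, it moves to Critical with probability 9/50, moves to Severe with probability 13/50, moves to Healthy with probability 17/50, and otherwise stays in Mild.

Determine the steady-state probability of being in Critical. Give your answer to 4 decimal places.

Let the stationary distribution be π with π = πP and π_1 + π_2 + π_3 + π_4 = 1.
π_1 = 0.3·π_1 + 0.22·π_2 + 0.32·π_3 + 0.18·π_4
π_2 = 0.28·π_1 + 0.32·π_2 + 0.3·π_3 + 0.26·π_4
π_3 = 0.2·π_1 + 0.22·π_2 + 0.18·π_3 + 0.34·π_4
Solving with the normalization constraint gives π = (0.2547, 0.2919, 0.2322, 0.2212).
So the stationary probability of Critical is 0.2547.

0.2547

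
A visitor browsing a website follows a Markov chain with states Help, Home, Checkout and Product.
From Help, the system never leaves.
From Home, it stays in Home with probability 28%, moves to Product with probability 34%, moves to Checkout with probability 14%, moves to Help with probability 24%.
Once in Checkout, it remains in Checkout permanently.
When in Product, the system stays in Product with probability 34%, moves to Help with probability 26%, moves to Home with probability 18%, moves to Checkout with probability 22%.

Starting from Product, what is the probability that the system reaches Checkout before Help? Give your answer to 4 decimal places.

0.4435

Let h(s) be the probability of absorption at Checkout starting from transient state s. Then h(Checkout) = 1 and h(Help) = 0. By first-step analysis:
h(Home) = 0.24·0 + 0.28·h(Home) + 0.14·1 + 0.34·h(Product)
h(Product) = 0.26·0 + 0.18·h(Home) + 0.22·1 + 0.34·h(Product)
Solving: h(Home) = 0.4039, h(Product) = 0.4435.
Starting from Product, the probability is 0.4435.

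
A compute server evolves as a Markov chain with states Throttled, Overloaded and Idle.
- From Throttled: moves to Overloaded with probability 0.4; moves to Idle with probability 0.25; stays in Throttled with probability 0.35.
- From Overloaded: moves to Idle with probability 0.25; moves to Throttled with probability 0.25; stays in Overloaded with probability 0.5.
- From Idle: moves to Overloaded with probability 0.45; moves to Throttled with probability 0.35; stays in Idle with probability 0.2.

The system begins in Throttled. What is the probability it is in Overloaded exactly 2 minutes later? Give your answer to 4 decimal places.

Sum over the intermediate state after 1 minute:
P = P(Throttled→Throttled)·P(Throttled→Overloaded) + P(Throttled→Overloaded)·P(Overloaded→Overloaded) + P(Throttled→Idle)·P(Idle→Overloaded)
  = 0.35×0.4 + 0.4×0.5 + 0.25×0.45
  = 0.1400 + 0.2000 + 0.1125 = 0.4525

0.4525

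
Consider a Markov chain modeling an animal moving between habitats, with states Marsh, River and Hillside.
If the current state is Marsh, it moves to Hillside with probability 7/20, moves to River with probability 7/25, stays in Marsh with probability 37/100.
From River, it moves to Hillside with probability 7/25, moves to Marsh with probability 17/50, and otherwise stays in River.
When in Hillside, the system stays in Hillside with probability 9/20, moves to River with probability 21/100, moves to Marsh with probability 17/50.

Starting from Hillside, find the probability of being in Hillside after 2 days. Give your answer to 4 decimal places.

Sum over the intermediate state after 1 day:
P = P(Hillside→Marsh)·P(Marsh→Hillside) + P(Hillside→River)·P(River→Hillside) + P(Hillside→Hillside)·P(Hillside→Hillside)
  = 0.34×0.35 + 0.21×0.28 + 0.45×0.45
  = 0.1190 + 0.0588 + 0.2025 = 0.3803

0.3803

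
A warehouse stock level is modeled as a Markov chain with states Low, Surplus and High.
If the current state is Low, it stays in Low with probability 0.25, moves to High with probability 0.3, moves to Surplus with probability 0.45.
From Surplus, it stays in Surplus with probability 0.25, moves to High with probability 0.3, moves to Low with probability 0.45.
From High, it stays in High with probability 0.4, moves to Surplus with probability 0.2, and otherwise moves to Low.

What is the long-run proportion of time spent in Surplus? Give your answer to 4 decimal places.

0.3056

Let the stationary distribution be π with π = πP and π_1 + π_2 + π_3 = 1.
π_1 = 0.25·π_1 + 0.45·π_2 + 0.4·π_3
π_2 = 0.45·π_1 + 0.25·π_2 + 0.2·π_3
Solving with the normalization constraint gives π = (0.3611, 0.3056, 0.3333).
So the stationary probability of Surplus is 0.3056.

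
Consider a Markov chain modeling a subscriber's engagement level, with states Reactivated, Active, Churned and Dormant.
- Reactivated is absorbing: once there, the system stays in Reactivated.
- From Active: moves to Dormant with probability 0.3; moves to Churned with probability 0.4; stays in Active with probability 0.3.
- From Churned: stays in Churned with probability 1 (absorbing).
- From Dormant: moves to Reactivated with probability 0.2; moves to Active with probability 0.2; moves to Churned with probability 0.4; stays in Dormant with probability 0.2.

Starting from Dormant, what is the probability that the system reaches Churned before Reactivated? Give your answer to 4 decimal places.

0.7200

Let h(s) be the probability of absorption at Churned starting from transient state s. Then h(Churned) = 1 and h(Reactivated) = 0. By first-step analysis:
h(Active) = 0.3·h(Active) + 0.4·1 + 0.3·h(Dormant)
h(Dormant) = 0.2·0 + 0.2·h(Active) + 0.4·1 + 0.2·h(Dormant)
Solving: h(Active) = 0.8800, h(Dormant) = 0.7200.
Starting from Dormant, the probability is 0.7200.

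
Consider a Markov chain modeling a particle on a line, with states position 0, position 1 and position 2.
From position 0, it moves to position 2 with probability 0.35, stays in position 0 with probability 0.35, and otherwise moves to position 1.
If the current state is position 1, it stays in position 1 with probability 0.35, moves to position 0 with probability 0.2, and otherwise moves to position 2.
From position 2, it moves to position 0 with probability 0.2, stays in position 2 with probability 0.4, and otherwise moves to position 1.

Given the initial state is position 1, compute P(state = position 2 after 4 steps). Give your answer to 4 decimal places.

Propagate the distribution vector 4 steps from position 1.
After 0 steps: (0.0000, 1.0000, 0.0000)
After 1 step: (0.2000, 0.3500, 0.4500)
After 2 steps: (0.2300, 0.3625, 0.4075)
After 3 steps: (0.2345, 0.3589, 0.4066)
After 4 steps: (0.2352, 0.3586, 0.4062)
P(in position 2 after 4 steps) = 0.4062

0.4062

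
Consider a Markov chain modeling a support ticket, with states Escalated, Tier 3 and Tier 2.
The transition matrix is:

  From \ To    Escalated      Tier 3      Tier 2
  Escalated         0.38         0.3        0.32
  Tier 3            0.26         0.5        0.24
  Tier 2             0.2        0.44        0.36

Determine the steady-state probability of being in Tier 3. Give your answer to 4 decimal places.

Let the stationary distribution be π with π = πP and π_1 + π_2 + π_3 = 1.
π_1 = 0.38·π_1 + 0.26·π_2 + 0.2·π_3
π_2 = 0.3·π_1 + 0.5·π_2 + 0.44·π_3
Solving with the normalization constraint gives π = (0.2752, 0.4271, 0.2977).
So the stationary probability of Tier 3 is 0.4271.

0.4271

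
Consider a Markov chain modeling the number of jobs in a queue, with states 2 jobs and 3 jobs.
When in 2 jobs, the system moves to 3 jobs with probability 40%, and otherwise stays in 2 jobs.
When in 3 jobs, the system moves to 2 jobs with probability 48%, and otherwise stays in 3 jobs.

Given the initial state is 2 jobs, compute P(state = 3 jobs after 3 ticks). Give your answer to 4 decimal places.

Propagate the distribution vector 3 ticks from 2 jobs.
After 0 ticks: (1.0000, 0.0000)
After 1 tick: (0.6000, 0.4000)
After 2 ticks: (0.5520, 0.4480)
After 3 ticks: (0.5462, 0.4538)
P(in 3 jobs after 3 ticks) = 0.4538

0.4538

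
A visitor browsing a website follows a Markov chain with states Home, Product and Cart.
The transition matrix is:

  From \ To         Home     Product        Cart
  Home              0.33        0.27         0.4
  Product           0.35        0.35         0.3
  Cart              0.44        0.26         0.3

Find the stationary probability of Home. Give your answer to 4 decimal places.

Let the stationary distribution be π with π = πP and π_1 + π_2 + π_3 = 1.
π_1 = 0.33·π_1 + 0.35·π_2 + 0.44·π_3
π_2 = 0.27·π_1 + 0.35·π_2 + 0.26·π_3
Solving with the normalization constraint gives π = (0.3729, 0.2898, 0.3373).
So the stationary probability of Home is 0.3729.

0.3729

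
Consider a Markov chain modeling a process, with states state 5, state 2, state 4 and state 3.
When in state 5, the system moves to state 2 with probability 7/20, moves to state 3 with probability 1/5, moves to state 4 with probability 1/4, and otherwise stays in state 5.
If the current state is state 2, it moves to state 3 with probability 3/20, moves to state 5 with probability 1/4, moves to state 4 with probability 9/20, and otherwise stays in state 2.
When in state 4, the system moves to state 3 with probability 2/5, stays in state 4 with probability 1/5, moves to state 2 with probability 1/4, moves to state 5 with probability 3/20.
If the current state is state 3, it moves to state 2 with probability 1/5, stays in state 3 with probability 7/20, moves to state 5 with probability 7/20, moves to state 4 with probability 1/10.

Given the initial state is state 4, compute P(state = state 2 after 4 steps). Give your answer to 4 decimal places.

0.2364

Propagate the distribution vector 4 steps from state 4.
After 0 steps: (0.0000, 0.0000, 1.0000, 0.0000)
After 1 step: (0.1500, 0.2500, 0.2000, 0.4000)
After 2 steps: (0.2625, 0.2200, 0.2300, 0.2875)
After 3 steps: (0.2426, 0.2399, 0.2394, 0.2781)
After 4 steps: (0.2417, 0.2364, 0.2443, 0.2776)
P(in state 2 after 4 steps) = 0.2364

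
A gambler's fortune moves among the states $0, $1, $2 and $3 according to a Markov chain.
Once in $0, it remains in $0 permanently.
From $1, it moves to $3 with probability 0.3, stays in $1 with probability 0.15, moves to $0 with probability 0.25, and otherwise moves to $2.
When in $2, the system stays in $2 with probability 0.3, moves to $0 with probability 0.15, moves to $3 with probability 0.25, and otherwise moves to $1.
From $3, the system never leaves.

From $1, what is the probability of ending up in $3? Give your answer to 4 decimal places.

0.5644

Let h(s) be the probability of absorption at $3 starting from transient state s. Then h($3) = 1 and h($0) = 0. By first-step analysis:
h($1) = 0.25·0 + 0.15·h($1) + 0.3·h($2) + 0.3·1
h($2) = 0.15·0 + 0.3·h($1) + 0.3·h($2) + 0.25·1
Solving: h($1) = 0.5644, h($2) = 0.5990.
Starting from $1, the probability is 0.5644.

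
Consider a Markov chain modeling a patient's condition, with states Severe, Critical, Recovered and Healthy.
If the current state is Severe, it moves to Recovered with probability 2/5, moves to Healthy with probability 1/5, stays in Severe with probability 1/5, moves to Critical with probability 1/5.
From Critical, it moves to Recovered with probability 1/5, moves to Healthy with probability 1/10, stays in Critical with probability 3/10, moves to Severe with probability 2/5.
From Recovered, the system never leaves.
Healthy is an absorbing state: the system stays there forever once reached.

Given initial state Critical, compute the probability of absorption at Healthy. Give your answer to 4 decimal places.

Let h(s) be the probability of absorption at Healthy starting from transient state s. Then h(Healthy) = 1 and h(Recovered) = 0. By first-step analysis:
h(Severe) = 0.2·h(Severe) + 0.2·h(Critical) + 0.4·0 + 0.2·1
h(Critical) = 0.4·h(Severe) + 0.3·h(Critical) + 0.2·0 + 0.1·1
Solving: h(Severe) = 0.3333, h(Critical) = 0.3333.
Starting from Critical, the probability is 0.3333.

0.3333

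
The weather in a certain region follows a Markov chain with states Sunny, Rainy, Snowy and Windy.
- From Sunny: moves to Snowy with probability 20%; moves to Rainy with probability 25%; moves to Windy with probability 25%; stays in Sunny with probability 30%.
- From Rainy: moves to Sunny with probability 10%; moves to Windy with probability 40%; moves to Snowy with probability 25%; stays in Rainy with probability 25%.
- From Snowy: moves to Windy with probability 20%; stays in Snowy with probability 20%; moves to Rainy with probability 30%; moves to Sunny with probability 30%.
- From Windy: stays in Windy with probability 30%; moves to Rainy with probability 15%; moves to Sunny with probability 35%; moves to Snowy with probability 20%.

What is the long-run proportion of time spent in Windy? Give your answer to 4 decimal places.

Let the stationary distribution be π with π = πP and π_1 + π_2 + π_3 + π_4 = 1.
π_1 = 0.3·π_1 + 0.1·π_2 + 0.3·π_3 + 0.35·π_4
π_2 = 0.25·π_1 + 0.25·π_2 + 0.3·π_3 + 0.15·π_4
π_3 = 0.2·π_1 + 0.25·π_2 + 0.2·π_3 + 0.2·π_4
Solving with the normalization constraint gives π = (0.2681, 0.2317, 0.2116, 0.2886).
So the stationary probability of Windy is 0.2886.

0.2886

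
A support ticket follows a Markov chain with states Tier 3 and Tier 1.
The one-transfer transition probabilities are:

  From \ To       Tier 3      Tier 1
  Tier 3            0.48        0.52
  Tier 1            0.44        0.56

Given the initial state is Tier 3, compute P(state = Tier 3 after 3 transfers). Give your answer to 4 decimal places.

Propagate the distribution vector 3 transfers from Tier 3.
After 0 transfers: (1.0000, 0.0000)
After 1 transfer: (0.4800, 0.5200)
After 2 transfers: (0.4592, 0.5408)
After 3 transfers: (0.4584, 0.5416)
P(in Tier 3 after 3 transfers) = 0.4584

0.4584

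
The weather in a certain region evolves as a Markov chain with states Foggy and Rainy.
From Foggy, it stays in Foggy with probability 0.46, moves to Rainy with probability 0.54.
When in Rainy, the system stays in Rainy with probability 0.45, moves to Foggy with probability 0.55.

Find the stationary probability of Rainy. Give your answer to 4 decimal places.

0.4954

Let the stationary distribution be π with π = πP and π_1 + π_2 = 1.
π_1 = 0.46·π_1 + 0.55·π_2
Solving with the normalization constraint gives π = (0.5046, 0.4954).
So the stationary probability of Rainy is 0.4954.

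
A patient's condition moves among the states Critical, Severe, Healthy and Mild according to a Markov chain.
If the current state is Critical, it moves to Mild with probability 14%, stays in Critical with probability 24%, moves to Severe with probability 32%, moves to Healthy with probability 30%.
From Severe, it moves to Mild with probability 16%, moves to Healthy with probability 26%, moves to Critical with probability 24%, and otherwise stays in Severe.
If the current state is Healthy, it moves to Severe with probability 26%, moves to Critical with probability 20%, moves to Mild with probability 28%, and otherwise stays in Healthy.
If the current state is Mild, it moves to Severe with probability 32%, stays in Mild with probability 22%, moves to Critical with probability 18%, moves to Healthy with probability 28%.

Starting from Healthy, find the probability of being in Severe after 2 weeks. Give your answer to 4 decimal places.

Propagate the distribution vector 2 weeks from Healthy.
After 0 weeks: (0.0000, 0.0000, 1.0000, 0.0000)
After 1 week: (0.2000, 0.2600, 0.2600, 0.2800)
After 2 weeks: (0.2128, 0.3096, 0.2736, 0.2040)
P(in Severe after 2 weeks) = 0.3096

0.3096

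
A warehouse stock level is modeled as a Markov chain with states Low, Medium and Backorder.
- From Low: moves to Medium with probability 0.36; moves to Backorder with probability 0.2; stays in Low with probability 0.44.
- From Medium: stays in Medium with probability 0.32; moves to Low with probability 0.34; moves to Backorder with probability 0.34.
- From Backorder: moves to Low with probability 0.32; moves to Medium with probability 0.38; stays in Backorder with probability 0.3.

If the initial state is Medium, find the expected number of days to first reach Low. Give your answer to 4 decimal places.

2.9988

Let t(s) be the expected number of days to first reach Low from state s, with t(Low) = 0. Conditioning on the first day:
t(Medium) = 1 + 0.32·t(Medium) + 0.34·t(Backorder)
t(Backorder) = 1 + 0.38·t(Medium) + 0.3·t(Backorder)
Solving: t(Medium) = 2.9988, t(Backorder) = 3.0565.
Expected days from Medium to Low: 2.9988.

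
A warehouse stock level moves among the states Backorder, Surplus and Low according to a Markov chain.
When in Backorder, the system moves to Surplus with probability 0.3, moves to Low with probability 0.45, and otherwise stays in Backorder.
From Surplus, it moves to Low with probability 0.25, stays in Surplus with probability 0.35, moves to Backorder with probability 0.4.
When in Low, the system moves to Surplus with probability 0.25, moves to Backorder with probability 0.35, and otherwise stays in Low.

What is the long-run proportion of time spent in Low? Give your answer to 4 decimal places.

Let the stationary distribution be π with π = πP and π_1 + π_2 + π_3 = 1.
π_1 = 0.25·π_1 + 0.4·π_2 + 0.35·π_3
π_2 = 0.3·π_1 + 0.35·π_2 + 0.25·π_3
Solving with the normalization constraint gives π = (0.3316, 0.2962, 0.3722).
So the stationary probability of Low is 0.3722.

0.3722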